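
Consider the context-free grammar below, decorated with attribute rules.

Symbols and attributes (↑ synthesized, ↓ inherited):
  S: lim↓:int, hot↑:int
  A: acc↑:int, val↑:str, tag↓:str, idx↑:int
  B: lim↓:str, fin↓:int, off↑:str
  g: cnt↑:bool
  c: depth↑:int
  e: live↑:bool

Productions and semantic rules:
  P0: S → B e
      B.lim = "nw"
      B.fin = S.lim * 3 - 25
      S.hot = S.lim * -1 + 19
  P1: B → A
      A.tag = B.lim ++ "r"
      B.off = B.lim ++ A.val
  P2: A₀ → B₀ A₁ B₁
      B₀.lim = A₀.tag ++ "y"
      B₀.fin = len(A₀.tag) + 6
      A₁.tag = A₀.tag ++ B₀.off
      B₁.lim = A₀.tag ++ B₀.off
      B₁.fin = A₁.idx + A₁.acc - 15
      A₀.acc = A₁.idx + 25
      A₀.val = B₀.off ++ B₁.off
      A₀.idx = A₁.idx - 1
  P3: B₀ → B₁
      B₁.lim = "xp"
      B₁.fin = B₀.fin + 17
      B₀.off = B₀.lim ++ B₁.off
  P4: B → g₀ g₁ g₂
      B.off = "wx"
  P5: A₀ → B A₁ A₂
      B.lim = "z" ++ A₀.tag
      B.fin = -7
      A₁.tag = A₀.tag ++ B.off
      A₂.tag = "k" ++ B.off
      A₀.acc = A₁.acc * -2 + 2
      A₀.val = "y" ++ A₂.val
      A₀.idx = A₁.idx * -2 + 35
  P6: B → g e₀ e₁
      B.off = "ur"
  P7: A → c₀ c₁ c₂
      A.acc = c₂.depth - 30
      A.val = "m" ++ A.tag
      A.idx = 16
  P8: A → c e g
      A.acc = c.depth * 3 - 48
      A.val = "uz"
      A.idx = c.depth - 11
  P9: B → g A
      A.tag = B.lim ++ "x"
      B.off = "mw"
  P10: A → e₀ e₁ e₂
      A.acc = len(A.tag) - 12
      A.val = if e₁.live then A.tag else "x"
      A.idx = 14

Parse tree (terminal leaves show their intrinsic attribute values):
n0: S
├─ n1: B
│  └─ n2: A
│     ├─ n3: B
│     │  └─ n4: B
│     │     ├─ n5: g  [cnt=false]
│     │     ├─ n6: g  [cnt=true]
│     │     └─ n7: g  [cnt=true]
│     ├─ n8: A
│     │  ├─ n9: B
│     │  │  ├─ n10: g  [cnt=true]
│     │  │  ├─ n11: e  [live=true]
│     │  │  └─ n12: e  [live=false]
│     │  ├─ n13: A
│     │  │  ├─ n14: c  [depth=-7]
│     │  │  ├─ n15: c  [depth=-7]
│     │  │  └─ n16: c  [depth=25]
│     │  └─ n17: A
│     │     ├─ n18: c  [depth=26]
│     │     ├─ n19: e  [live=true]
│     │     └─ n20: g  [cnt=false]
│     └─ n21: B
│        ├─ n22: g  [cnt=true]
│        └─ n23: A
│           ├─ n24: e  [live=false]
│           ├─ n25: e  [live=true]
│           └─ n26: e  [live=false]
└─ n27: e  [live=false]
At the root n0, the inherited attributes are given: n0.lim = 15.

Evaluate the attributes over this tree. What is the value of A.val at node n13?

"mnwrnwrywxur"

1. n0.lim = 15  [given at root]
2. n1.lim = "nw"  ["nw"]
3. n1.fin = 20  [S.lim * 3 - 25]
4. n2.tag = "nwr"  [B.lim ++ "r"]
5. n3.lim = "nwry"  [A₀.tag ++ "y"]
6. n3.fin = 9  [len(A₀.tag) + 6]
7. n4.lim = "xp"  ["xp"]
8. n4.fin = 26  [B₀.fin + 17]
9. n5.cnt = false  [terminal]
10. n6.cnt = true  [terminal]
11. n7.cnt = true  [terminal]
12. n4.off = "wx"  ["wx"]
13. n3.off = "nwrywx"  [B₀.lim ++ B₁.off]
14. n8.tag = "nwrnwrywx"  [A₀.tag ++ B₀.off]
15. n9.lim = "znwrnwrywx"  ["z" ++ A₀.tag]
16. n9.fin = -7  [-7]
17. n10.cnt = true  [terminal]
18. n11.live = true  [terminal]
19. n12.live = false  [terminal]
20. n9.off = "ur"  ["ur"]
21. n13.tag = "nwrnwrywxur"  [A₀.tag ++ B.off]
22. n14.depth = -7  [terminal]
23. n15.depth = -7  [terminal]
24. n16.depth = 25  [terminal]
25. n13.acc = -5  [c₂.depth - 30]
26. n13.val = "mnwrnwrywxur"  ["m" ++ A.tag]
27. n13.idx = 16  [16]
28. n17.tag = "kur"  ["k" ++ B.off]
29. n18.depth = 26  [terminal]
30. n19.live = true  [terminal]
31. n20.cnt = false  [terminal]
32. n17.acc = 30  [c.depth * 3 - 48]
33. n17.val = "uz"  ["uz"]
34. n17.idx = 15  [c.depth - 11]
35. n8.acc = 12  [A₁.acc * -2 + 2]
36. n8.val = "yuz"  ["y" ++ A₂.val]
37. n8.idx = 3  [A₁.idx * -2 + 35]
38. n21.lim = "nwrnwrywx"  [A₀.tag ++ B₀.off]
39. n21.fin = 0  [A₁.idx + A₁.acc - 15]
40. n22.cnt = true  [terminal]
41. n23.tag = "nwrnwrywxx"  [B.lim ++ "x"]
42. n24.live = false  [terminal]
43. n25.live = true  [terminal]
44. n26.live = false  [terminal]
45. n23.acc = -2  [len(A.tag) - 12]
46. n23.val = "nwrnwrywxx"  [if e₁.live then A.tag else "x"]
47. n23.idx = 14  [14]
48. n21.off = "mw"  ["mw"]
49. n2.acc = 28  [A₁.idx + 25]
50. n2.val = "nwrywxmw"  [B₀.off ++ B₁.off]
51. n2.idx = 2  [A₁.idx - 1]
52. n1.off = "nwnwrywxmw"  [B.lim ++ A.val]
53. n27.live = false  [terminal]
54. n0.hot = 4  [S.lim * -1 + 19]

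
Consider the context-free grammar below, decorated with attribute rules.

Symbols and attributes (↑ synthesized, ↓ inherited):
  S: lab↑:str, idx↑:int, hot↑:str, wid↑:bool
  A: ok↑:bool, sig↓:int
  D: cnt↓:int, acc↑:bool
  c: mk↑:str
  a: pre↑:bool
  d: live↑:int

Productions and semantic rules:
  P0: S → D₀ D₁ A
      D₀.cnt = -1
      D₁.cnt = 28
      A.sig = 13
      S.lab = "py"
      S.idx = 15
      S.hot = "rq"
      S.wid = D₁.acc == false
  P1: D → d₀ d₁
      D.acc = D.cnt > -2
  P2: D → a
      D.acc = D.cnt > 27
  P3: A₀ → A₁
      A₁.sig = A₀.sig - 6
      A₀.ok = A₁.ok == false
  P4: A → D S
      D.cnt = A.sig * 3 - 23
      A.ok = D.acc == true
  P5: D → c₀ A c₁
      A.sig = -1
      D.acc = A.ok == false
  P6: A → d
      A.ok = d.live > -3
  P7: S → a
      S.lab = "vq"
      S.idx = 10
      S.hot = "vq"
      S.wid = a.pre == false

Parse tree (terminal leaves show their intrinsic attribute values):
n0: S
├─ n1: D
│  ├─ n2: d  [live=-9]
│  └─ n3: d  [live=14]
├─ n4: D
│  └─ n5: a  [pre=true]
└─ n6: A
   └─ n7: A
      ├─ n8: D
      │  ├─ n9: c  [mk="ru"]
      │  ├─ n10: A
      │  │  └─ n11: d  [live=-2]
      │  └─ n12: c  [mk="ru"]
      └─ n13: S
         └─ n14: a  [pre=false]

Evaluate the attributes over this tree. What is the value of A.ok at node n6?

true

1. n1.cnt = -1  [-1]
2. n2.live = -9  [terminal]
3. n3.live = 14  [terminal]
4. n1.acc = true  [D.cnt > -2]
5. n4.cnt = 28  [28]
6. n5.pre = true  [terminal]
7. n4.acc = true  [D.cnt > 27]
8. n6.sig = 13  [13]
9. n7.sig = 7  [A₀.sig - 6]
10. n8.cnt = -2  [A.sig * 3 - 23]
11. n9.mk = "ru"  [terminal]
12. n10.sig = -1  [-1]
13. n11.live = -2  [terminal]
14. n10.ok = true  [d.live > -3]
15. n12.mk = "ru"  [terminal]
16. n8.acc = false  [A.ok == false]
17. n14.pre = false  [terminal]
18. n13.lab = "vq"  ["vq"]
19. n13.idx = 10  [10]
20. n13.hot = "vq"  ["vq"]
21. n13.wid = true  [a.pre == false]
22. n7.ok = false  [D.acc == true]
23. n6.ok = true  [A₁.ok == false]
24. n0.lab = "py"  ["py"]
25. n0.idx = 15  [15]
26. n0.hot = "rq"  ["rq"]
27. n0.wid = false  [D₁.acc == false]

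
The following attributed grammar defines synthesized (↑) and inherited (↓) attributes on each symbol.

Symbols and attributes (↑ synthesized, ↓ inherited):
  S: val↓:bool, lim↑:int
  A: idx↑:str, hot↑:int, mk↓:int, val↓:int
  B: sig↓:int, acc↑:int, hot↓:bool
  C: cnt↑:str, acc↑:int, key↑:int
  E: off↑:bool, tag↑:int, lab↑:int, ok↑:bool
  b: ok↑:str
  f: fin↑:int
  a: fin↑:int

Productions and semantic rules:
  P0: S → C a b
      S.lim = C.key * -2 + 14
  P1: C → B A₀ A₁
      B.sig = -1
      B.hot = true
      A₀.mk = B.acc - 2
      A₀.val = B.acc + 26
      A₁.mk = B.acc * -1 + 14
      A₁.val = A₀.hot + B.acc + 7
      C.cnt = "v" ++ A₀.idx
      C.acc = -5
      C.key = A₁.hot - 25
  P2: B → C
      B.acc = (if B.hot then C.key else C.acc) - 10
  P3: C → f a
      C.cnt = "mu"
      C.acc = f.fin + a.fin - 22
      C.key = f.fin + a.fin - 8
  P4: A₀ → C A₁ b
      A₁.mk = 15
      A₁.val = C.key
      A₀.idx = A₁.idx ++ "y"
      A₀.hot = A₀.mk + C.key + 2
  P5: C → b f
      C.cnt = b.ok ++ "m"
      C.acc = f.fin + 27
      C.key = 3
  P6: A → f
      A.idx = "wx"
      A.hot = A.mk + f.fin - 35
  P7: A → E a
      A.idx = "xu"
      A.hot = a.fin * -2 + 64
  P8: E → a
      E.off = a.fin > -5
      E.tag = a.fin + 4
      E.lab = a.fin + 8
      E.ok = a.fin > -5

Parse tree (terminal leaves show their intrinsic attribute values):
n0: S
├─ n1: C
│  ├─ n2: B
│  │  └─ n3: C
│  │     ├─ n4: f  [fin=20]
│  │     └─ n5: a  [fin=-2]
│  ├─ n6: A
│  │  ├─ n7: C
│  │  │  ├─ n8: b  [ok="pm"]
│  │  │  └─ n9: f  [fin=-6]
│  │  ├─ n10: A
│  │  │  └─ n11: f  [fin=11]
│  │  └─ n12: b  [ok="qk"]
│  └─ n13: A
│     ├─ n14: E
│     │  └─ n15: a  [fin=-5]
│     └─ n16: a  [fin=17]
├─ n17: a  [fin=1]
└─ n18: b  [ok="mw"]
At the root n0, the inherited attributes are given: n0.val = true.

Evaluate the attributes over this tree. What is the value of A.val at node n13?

1. n0.val = true  [given at root]
2. n2.sig = -1  [-1]
3. n2.hot = true  [true]
4. n4.fin = 20  [terminal]
5. n5.fin = -2  [terminal]
6. n3.cnt = "mu"  ["mu"]
7. n3.acc = -4  [f.fin + a.fin - 22]
8. n3.key = 10  [f.fin + a.fin - 8]
9. n2.acc = 0  [(if B.hot then C.key else C.acc) - 10]
10. n6.mk = -2  [B.acc - 2]
11. n6.val = 26  [B.acc + 26]
12. n8.ok = "pm"  [terminal]
13. n9.fin = -6  [terminal]
14. n7.cnt = "pmm"  [b.ok ++ "m"]
15. n7.acc = 21  [f.fin + 27]
16. n7.key = 3  [3]
17. n10.mk = 15  [15]
18. n10.val = 3  [C.key]
19. n11.fin = 11  [terminal]
20. n10.idx = "wx"  ["wx"]
21. n10.hot = -9  [A.mk + f.fin - 35]
22. n12.ok = "qk"  [terminal]
23. n6.idx = "wxy"  [A₁.idx ++ "y"]
24. n6.hot = 3  [A₀.mk + C.key + 2]
25. n13.mk = 14  [B.acc * -1 + 14]
26. n13.val = 10  [A₀.hot + B.acc + 7]
27. n15.fin = -5  [terminal]
28. n14.off = false  [a.fin > -5]
29. n14.tag = -1  [a.fin + 4]
30. n14.lab = 3  [a.fin + 8]
31. n14.ok = false  [a.fin > -5]
32. n16.fin = 17  [terminal]
33. n13.idx = "xu"  ["xu"]
34. n13.hot = 30  [a.fin * -2 + 64]
35. n1.cnt = "vwxy"  ["v" ++ A₀.idx]
36. n1.acc = -5  [-5]
37. n1.key = 5  [A₁.hot - 25]
38. n17.fin = 1  [terminal]
39. n18.ok = "mw"  [terminal]
40. n0.lim = 4  [C.key * -2 + 14]

10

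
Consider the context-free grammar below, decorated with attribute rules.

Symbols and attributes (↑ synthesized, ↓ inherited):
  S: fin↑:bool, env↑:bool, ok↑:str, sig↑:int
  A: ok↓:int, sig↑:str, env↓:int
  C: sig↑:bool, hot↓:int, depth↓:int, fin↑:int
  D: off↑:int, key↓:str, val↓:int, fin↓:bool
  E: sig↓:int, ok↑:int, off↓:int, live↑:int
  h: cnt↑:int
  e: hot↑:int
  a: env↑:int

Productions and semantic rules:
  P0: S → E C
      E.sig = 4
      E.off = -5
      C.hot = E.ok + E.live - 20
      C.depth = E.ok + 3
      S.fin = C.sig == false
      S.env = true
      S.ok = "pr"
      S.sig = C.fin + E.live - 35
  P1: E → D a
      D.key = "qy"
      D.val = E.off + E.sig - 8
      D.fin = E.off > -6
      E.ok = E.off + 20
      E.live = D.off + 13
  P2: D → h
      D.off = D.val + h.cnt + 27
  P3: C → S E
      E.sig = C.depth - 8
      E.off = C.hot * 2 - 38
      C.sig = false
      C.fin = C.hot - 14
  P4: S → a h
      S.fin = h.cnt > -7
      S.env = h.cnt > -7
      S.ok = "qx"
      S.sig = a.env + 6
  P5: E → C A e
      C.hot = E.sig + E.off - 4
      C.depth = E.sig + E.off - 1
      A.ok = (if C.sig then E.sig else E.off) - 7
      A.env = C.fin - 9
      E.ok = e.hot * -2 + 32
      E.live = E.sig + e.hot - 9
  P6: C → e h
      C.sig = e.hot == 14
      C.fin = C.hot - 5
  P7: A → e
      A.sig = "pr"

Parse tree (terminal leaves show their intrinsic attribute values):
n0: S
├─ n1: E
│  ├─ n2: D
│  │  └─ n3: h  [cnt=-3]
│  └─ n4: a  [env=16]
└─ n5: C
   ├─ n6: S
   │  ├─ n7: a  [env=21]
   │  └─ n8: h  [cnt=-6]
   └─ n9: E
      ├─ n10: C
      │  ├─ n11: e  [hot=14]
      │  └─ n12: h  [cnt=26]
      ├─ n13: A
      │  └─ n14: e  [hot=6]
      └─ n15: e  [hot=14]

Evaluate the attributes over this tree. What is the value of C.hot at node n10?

1. n1.sig = 4  [4]
2. n1.off = -5  [-5]
3. n2.key = "qy"  ["qy"]
4. n2.val = -9  [E.off + E.sig - 8]
5. n2.fin = true  [E.off > -6]
6. n3.cnt = -3  [terminal]
7. n2.off = 15  [D.val + h.cnt + 27]
8. n4.env = 16  [terminal]
9. n1.ok = 15  [E.off + 20]
10. n1.live = 28  [D.off + 13]
11. n5.hot = 23  [E.ok + E.live - 20]
12. n5.depth = 18  [E.ok + 3]
13. n7.env = 21  [terminal]
14. n8.cnt = -6  [terminal]
15. n6.fin = true  [h.cnt > -7]
16. n6.env = true  [h.cnt > -7]
17. n6.ok = "qx"  ["qx"]
18. n6.sig = 27  [a.env + 6]
19. n9.sig = 10  [C.depth - 8]
20. n9.off = 8  [C.hot * 2 - 38]
21. n10.hot = 14  [E.sig + E.off - 4]
22. n10.depth = 17  [E.sig + E.off - 1]
23. n11.hot = 14  [terminal]
24. n12.cnt = 26  [terminal]
25. n10.sig = true  [e.hot == 14]
26. n10.fin = 9  [C.hot - 5]
27. n13.ok = 3  [(if C.sig then E.sig else E.off) - 7]
28. n13.env = 0  [C.fin - 9]
29. n14.hot = 6  [terminal]
30. n13.sig = "pr"  ["pr"]
31. n15.hot = 14  [terminal]
32. n9.ok = 4  [e.hot * -2 + 32]
33. n9.live = 15  [E.sig + e.hot - 9]
34. n5.sig = false  [false]
35. n5.fin = 9  [C.hot - 14]
36. n0.fin = true  [C.sig == false]
37. n0.env = true  [true]
38. n0.ok = "pr"  ["pr"]
39. n0.sig = 2  [C.fin + E.live - 35]

14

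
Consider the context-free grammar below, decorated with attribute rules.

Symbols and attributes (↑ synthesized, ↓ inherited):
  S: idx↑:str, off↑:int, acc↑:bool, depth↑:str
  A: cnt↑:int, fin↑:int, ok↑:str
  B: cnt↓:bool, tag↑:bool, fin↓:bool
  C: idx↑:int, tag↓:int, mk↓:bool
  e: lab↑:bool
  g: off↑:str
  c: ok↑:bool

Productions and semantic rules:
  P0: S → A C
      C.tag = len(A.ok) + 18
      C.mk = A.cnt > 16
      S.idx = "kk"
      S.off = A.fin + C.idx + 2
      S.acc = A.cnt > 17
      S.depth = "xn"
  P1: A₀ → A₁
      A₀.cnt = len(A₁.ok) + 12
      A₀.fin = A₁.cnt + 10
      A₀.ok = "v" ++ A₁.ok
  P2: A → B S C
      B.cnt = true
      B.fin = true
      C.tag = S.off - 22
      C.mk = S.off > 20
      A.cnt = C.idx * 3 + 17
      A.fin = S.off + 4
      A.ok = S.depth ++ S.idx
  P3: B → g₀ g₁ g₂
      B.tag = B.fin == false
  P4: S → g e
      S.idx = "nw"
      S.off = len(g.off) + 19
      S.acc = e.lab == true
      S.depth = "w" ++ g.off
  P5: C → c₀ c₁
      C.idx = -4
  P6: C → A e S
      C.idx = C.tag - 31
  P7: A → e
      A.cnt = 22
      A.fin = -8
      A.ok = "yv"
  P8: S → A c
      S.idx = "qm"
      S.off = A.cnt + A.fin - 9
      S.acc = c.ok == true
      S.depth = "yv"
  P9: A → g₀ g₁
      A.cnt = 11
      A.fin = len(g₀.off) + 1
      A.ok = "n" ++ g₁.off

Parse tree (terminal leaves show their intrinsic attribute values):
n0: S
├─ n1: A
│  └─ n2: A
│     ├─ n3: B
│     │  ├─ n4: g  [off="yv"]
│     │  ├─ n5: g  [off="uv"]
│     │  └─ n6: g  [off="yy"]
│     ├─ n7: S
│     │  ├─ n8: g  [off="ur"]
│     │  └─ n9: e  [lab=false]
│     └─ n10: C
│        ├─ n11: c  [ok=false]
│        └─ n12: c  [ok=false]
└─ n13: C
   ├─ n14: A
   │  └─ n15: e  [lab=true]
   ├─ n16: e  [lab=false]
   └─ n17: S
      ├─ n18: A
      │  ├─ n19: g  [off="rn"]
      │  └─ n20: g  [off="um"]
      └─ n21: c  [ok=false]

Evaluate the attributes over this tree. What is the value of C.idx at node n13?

-7

1. n3.cnt = true  [true]
2. n3.fin = true  [true]
3. n4.off = "yv"  [terminal]
4. n5.off = "uv"  [terminal]
5. n6.off = "yy"  [terminal]
6. n3.tag = false  [B.fin == false]
7. n8.off = "ur"  [terminal]
8. n9.lab = false  [terminal]
9. n7.idx = "nw"  ["nw"]
10. n7.off = 21  [len(g.off) + 19]
11. n7.acc = false  [e.lab == true]
12. n7.depth = "wur"  ["w" ++ g.off]
13. n10.tag = -1  [S.off - 22]
14. n10.mk = true  [S.off > 20]
15. n11.ok = false  [terminal]
16. n12.ok = false  [terminal]
17. n10.idx = -4  [-4]
18. n2.cnt = 5  [C.idx * 3 + 17]
19. n2.fin = 25  [S.off + 4]
20. n2.ok = "wurnw"  [S.depth ++ S.idx]
21. n1.cnt = 17  [len(A₁.ok) + 12]
22. n1.fin = 15  [A₁.cnt + 10]
23. n1.ok = "vwurnw"  ["v" ++ A₁.ok]
24. n13.tag = 24  [len(A.ok) + 18]
25. n13.mk = true  [A.cnt > 16]
26. n15.lab = true  [terminal]
27. n14.cnt = 22  [22]
28. n14.fin = -8  [-8]
29. n14.ok = "yv"  ["yv"]
30. n16.lab = false  [terminal]
31. n19.off = "rn"  [terminal]
32. n20.off = "um"  [terminal]
33. n18.cnt = 11  [11]
34. n18.fin = 3  [len(g₀.off) + 1]
35. n18.ok = "num"  ["n" ++ g₁.off]
36. n21.ok = false  [terminal]
37. n17.idx = "qm"  ["qm"]
38. n17.off = 5  [A.cnt + A.fin - 9]
39. n17.acc = false  [c.ok == true]
40. n17.depth = "yv"  ["yv"]
41. n13.idx = -7  [C.tag - 31]
42. n0.idx = "kk"  ["kk"]
43. n0.off = 10  [A.fin + C.idx + 2]
44. n0.acc = false  [A.cnt > 17]
45. n0.depth = "xn"  ["xn"]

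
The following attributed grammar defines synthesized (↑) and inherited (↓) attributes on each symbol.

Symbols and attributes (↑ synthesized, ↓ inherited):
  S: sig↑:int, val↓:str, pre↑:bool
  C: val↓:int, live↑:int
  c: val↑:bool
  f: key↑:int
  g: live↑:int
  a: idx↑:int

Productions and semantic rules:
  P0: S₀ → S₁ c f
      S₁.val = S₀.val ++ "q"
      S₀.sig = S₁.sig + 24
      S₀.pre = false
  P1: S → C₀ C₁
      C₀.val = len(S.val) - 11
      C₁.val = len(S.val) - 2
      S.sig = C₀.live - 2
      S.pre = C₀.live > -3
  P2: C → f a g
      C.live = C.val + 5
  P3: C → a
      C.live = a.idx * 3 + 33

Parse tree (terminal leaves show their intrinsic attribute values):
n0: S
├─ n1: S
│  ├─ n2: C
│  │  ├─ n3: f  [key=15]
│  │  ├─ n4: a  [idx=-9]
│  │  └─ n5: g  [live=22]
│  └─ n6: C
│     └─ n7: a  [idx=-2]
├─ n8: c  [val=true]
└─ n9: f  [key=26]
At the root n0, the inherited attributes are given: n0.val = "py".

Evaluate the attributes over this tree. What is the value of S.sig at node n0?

19

1. n0.val = "py"  [given at root]
2. n1.val = "pyq"  [S₀.val ++ "q"]
3. n2.val = -8  [len(S.val) - 11]
4. n3.key = 15  [terminal]
5. n4.idx = -9  [terminal]
6. n5.live = 22  [terminal]
7. n2.live = -3  [C.val + 5]
8. n6.val = 1  [len(S.val) - 2]
9. n7.idx = -2  [terminal]
10. n6.live = 27  [a.idx * 3 + 33]
11. n1.sig = -5  [C₀.live - 2]
12. n1.pre = false  [C₀.live > -3]
13. n8.val = true  [terminal]
14. n9.key = 26  [terminal]
15. n0.sig = 19  [S₁.sig + 24]
16. n0.pre = false  [false]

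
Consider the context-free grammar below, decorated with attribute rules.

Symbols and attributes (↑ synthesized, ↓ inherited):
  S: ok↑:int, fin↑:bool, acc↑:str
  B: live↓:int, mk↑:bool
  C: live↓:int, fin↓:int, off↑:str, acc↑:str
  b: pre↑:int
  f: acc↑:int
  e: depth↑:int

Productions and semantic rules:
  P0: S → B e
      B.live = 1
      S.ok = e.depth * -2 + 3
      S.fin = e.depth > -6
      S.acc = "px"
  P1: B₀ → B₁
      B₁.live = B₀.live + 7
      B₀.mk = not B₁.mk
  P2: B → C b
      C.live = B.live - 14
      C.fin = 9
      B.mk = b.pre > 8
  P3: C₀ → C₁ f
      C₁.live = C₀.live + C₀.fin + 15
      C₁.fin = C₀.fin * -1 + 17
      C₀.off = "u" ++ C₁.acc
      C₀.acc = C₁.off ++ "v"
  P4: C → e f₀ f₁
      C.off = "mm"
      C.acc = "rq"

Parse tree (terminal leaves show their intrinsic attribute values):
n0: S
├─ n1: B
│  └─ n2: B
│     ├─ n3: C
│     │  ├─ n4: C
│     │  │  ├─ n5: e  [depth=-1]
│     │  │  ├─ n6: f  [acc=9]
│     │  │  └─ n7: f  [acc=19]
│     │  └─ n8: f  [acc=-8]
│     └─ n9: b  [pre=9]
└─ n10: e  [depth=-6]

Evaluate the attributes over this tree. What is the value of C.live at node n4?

1. n1.live = 1  [1]
2. n2.live = 8  [B₀.live + 7]
3. n3.live = -6  [B.live - 14]
4. n3.fin = 9  [9]
5. n4.live = 18  [C₀.live + C₀.fin + 15]
6. n4.fin = 8  [C₀.fin * -1 + 17]
7. n5.depth = -1  [terminal]
8. n6.acc = 9  [terminal]
9. n7.acc = 19  [terminal]
10. n4.off = "mm"  ["mm"]
11. n4.acc = "rq"  ["rq"]
12. n8.acc = -8  [terminal]
13. n3.off = "urq"  ["u" ++ C₁.acc]
14. n3.acc = "mmv"  [C₁.off ++ "v"]
15. n9.pre = 9  [terminal]
16. n2.mk = true  [b.pre > 8]
17. n1.mk = false  [not B₁.mk]
18. n10.depth = -6  [terminal]
19. n0.ok = 15  [e.depth * -2 + 3]
20. n0.fin = false  [e.depth > -6]
21. n0.acc = "px"  ["px"]

18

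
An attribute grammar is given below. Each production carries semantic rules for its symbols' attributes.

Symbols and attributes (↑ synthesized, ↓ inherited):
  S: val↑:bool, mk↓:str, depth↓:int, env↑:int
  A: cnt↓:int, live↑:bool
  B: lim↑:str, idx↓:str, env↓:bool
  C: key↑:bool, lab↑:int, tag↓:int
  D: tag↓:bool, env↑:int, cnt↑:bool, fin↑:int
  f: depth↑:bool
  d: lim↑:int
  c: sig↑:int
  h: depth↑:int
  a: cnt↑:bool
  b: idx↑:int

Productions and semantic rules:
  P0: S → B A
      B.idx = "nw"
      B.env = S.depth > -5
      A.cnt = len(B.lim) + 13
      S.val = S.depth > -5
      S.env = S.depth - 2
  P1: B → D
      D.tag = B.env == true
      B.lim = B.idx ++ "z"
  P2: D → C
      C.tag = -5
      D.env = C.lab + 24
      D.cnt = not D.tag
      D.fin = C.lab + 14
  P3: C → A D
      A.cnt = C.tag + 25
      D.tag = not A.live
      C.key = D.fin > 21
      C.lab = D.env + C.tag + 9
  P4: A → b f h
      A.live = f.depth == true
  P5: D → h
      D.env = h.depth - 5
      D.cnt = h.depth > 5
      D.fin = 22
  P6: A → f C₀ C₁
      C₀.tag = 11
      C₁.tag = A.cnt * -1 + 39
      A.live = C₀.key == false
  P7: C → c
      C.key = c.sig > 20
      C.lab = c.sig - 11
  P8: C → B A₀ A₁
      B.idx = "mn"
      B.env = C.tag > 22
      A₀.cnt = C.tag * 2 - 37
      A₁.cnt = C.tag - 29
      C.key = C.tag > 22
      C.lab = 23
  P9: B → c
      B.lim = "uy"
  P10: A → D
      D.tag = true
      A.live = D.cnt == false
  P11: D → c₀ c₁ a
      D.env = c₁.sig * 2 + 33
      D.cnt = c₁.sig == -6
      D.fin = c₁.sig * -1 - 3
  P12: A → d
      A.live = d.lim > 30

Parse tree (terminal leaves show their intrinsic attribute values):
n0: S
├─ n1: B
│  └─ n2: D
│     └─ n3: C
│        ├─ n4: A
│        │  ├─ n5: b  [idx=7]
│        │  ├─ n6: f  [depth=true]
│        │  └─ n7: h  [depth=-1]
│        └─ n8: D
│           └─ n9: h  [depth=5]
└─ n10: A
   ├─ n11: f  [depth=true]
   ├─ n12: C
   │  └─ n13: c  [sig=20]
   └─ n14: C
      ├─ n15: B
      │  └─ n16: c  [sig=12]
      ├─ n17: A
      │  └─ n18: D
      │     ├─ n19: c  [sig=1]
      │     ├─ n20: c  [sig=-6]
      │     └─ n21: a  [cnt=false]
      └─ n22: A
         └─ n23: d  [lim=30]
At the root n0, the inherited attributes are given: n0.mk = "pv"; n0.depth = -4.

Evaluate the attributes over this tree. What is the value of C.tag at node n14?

23

1. n0.mk = "pv"  [given at root]
2. n0.depth = -4  [given at root]
3. n1.idx = "nw"  ["nw"]
4. n1.env = true  [S.depth > -5]
5. n2.tag = true  [B.env == true]
6. n3.tag = -5  [-5]
7. n4.cnt = 20  [C.tag + 25]
8. n5.idx = 7  [terminal]
9. n6.depth = true  [terminal]
10. n7.depth = -1  [terminal]
11. n4.live = true  [f.depth == true]
12. n8.tag = false  [not A.live]
13. n9.depth = 5  [terminal]
14. n8.env = 0  [h.depth - 5]
15. n8.cnt = false  [h.depth > 5]
16. n8.fin = 22  [22]
17. n3.key = true  [D.fin > 21]
18. n3.lab = 4  [D.env + C.tag + 9]
19. n2.env = 28  [C.lab + 24]
20. n2.cnt = false  [not D.tag]
21. n2.fin = 18  [C.lab + 14]
22. n1.lim = "nwz"  [B.idx ++ "z"]
23. n10.cnt = 16  [len(B.lim) + 13]
24. n11.depth = true  [terminal]
25. n12.tag = 11  [11]
26. n13.sig = 20  [terminal]
27. n12.key = false  [c.sig > 20]
28. n12.lab = 9  [c.sig - 11]
29. n14.tag = 23  [A.cnt * -1 + 39]
30. n15.idx = "mn"  ["mn"]
31. n15.env = true  [C.tag > 22]
32. n16.sig = 12  [terminal]
33. n15.lim = "uy"  ["uy"]
34. n17.cnt = 9  [C.tag * 2 - 37]
35. n18.tag = true  [true]
36. n19.sig = 1  [terminal]
37. n20.sig = -6  [terminal]
38. n21.cnt = false  [terminal]
39. n18.env = 21  [c₁.sig * 2 + 33]
40. n18.cnt = true  [c₁.sig == -6]
41. n18.fin = 3  [c₁.sig * -1 - 3]
42. n17.live = false  [D.cnt == false]
43. n22.cnt = -6  [C.tag - 29]
44. n23.lim = 30  [terminal]
45. n22.live = false  [d.lim > 30]
46. n14.key = true  [C.tag > 22]
47. n14.lab = 23  [23]
48. n10.live = true  [C₀.key == false]
49. n0.val = true  [S.depth > -5]
50. n0.env = -6  [S.depth - 2]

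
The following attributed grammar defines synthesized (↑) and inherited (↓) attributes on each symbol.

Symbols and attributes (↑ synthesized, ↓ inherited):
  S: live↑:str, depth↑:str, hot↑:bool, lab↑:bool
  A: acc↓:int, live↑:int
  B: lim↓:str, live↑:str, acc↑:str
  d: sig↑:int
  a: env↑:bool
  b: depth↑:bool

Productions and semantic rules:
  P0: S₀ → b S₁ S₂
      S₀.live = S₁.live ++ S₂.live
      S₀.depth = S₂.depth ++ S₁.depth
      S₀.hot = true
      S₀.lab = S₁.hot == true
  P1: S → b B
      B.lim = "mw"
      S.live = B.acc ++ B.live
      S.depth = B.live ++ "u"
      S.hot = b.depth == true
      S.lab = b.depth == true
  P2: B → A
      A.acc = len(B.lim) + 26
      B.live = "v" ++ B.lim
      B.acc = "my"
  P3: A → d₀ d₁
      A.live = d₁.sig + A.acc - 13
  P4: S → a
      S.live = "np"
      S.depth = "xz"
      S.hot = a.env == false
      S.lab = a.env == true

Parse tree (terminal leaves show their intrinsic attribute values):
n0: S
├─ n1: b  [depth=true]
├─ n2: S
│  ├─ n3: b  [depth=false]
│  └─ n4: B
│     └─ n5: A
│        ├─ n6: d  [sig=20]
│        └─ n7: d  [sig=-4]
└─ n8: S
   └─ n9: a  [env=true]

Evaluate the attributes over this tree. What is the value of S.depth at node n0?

"xzvmwu"

1. n1.depth = true  [terminal]
2. n3.depth = false  [terminal]
3. n4.lim = "mw"  ["mw"]
4. n5.acc = 28  [len(B.lim) + 26]
5. n6.sig = 20  [terminal]
6. n7.sig = -4  [terminal]
7. n5.live = 11  [d₁.sig + A.acc - 13]
8. n4.live = "vmw"  ["v" ++ B.lim]
9. n4.acc = "my"  ["my"]
10. n2.live = "myvmw"  [B.acc ++ B.live]
11. n2.depth = "vmwu"  [B.live ++ "u"]
12. n2.hot = false  [b.depth == true]
13. n2.lab = false  [b.depth == true]
14. n9.env = true  [terminal]
15. n8.live = "np"  ["np"]
16. n8.depth = "xz"  ["xz"]
17. n8.hot = false  [a.env == false]
18. n8.lab = true  [a.env == true]
19. n0.live = "myvmwnp"  [S₁.live ++ S₂.live]
20. n0.depth = "xzvmwu"  [S₂.depth ++ S₁.depth]
21. n0.hot = true  [true]
22. n0.lab = false  [S₁.hot == true]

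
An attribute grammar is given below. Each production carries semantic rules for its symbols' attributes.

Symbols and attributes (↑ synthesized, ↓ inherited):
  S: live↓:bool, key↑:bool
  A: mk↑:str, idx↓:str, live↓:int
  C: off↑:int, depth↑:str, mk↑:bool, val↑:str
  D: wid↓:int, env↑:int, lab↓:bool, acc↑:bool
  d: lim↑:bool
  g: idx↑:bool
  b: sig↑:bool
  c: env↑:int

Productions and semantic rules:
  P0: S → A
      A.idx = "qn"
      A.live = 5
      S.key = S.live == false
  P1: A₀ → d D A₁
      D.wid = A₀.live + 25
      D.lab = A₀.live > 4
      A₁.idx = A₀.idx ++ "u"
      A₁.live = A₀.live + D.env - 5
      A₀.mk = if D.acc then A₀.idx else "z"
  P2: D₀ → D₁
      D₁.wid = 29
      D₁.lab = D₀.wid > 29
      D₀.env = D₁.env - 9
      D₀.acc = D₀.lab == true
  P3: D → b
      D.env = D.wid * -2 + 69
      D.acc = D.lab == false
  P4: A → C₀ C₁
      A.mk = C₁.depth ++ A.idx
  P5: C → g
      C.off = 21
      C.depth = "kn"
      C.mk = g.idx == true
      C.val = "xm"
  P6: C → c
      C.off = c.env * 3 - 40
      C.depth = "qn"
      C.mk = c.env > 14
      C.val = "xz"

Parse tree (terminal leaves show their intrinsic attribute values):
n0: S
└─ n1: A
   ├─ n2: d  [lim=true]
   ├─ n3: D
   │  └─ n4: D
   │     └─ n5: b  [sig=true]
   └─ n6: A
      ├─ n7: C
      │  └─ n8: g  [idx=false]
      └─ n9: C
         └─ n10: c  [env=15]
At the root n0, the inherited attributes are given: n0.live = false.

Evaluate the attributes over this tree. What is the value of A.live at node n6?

2

1. n0.live = false  [given at root]
2. n1.idx = "qn"  ["qn"]
3. n1.live = 5  [5]
4. n2.lim = true  [terminal]
5. n3.wid = 30  [A₀.live + 25]
6. n3.lab = true  [A₀.live > 4]
7. n4.wid = 29  [29]
8. n4.lab = true  [D₀.wid > 29]
9. n5.sig = true  [terminal]
10. n4.env = 11  [D.wid * -2 + 69]
11. n4.acc = false  [D.lab == false]
12. n3.env = 2  [D₁.env - 9]
13. n3.acc = true  [D₀.lab == true]
14. n6.idx = "qnu"  [A₀.idx ++ "u"]
15. n6.live = 2  [A₀.live + D.env - 5]
16. n8.idx = false  [terminal]
17. n7.off = 21  [21]
18. n7.depth = "kn"  ["kn"]
19. n7.mk = false  [g.idx == true]
20. n7.val = "xm"  ["xm"]
21. n10.env = 15  [terminal]
22. n9.off = 5  [c.env * 3 - 40]
23. n9.depth = "qn"  ["qn"]
24. n9.mk = true  [c.env > 14]
25. n9.val = "xz"  ["xz"]
26. n6.mk = "qnqnu"  [C₁.depth ++ A.idx]
27. n1.mk = "qn"  [if D.acc then A₀.idx else "z"]
28. n0.key = true  [S.live == false]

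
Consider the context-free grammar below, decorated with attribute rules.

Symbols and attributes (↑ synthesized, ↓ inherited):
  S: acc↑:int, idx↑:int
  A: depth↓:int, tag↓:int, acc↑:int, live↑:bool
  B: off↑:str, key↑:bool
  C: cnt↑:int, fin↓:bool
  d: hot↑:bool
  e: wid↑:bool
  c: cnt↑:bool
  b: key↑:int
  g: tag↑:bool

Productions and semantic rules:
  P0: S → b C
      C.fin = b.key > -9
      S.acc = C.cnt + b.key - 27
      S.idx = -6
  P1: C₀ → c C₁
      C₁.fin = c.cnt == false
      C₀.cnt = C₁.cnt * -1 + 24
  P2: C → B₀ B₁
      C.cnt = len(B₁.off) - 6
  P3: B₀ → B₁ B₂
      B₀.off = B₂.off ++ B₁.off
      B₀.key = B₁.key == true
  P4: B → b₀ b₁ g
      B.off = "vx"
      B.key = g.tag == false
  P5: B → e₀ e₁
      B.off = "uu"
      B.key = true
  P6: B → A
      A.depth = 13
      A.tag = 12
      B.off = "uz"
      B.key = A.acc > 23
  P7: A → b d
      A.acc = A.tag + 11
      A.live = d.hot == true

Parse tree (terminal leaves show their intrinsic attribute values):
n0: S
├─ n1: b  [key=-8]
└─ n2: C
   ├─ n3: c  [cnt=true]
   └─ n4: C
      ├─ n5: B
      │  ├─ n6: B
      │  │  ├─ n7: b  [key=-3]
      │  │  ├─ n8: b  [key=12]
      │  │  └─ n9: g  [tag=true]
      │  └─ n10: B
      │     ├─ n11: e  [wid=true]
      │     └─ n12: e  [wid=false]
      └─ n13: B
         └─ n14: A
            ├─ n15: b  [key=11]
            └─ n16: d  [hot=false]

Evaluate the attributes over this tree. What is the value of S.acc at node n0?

-7

1. n1.key = -8  [terminal]
2. n2.fin = true  [b.key > -9]
3. n3.cnt = true  [terminal]
4. n4.fin = false  [c.cnt == false]
5. n7.key = -3  [terminal]
6. n8.key = 12  [terminal]
7. n9.tag = true  [terminal]
8. n6.off = "vx"  ["vx"]
9. n6.key = false  [g.tag == false]
10. n11.wid = true  [terminal]
11. n12.wid = false  [terminal]
12. n10.off = "uu"  ["uu"]
13. n10.key = true  [true]
14. n5.off = "uuvx"  [B₂.off ++ B₁.off]
15. n5.key = false  [B₁.key == true]
16. n14.depth = 13  [13]
17. n14.tag = 12  [12]
18. n15.key = 11  [terminal]
19. n16.hot = false  [terminal]
20. n14.acc = 23  [A.tag + 11]
21. n14.live = false  [d.hot == true]
22. n13.off = "uz"  ["uz"]
23. n13.key = false  [A.acc > 23]
24. n4.cnt = -4  [len(B₁.off) - 6]
25. n2.cnt = 28  [C₁.cnt * -1 + 24]
26. n0.acc = -7  [C.cnt + b.key - 27]
27. n0.idx = -6  [-6]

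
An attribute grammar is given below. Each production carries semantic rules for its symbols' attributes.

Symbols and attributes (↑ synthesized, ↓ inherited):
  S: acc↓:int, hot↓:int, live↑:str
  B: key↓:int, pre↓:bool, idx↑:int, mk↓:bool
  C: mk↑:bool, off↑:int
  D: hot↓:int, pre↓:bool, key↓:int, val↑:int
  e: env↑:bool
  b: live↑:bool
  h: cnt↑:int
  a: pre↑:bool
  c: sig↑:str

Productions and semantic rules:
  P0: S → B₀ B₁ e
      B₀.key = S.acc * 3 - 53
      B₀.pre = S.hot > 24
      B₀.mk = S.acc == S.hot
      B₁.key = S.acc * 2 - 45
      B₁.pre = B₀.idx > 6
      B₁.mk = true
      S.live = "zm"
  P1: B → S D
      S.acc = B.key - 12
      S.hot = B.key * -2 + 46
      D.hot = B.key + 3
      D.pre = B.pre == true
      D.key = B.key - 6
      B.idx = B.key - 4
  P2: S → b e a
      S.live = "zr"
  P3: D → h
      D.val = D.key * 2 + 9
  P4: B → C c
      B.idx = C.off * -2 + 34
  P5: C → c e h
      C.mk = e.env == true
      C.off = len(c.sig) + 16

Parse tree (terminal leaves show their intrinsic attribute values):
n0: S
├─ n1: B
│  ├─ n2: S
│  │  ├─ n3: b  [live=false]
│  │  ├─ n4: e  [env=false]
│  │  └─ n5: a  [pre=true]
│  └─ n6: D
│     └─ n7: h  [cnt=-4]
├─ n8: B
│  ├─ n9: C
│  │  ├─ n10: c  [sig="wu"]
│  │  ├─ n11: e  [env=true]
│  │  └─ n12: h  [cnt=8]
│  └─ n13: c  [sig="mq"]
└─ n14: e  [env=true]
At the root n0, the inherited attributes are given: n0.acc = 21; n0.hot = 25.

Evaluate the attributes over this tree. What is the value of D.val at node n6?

1. n0.acc = 21  [given at root]
2. n0.hot = 25  [given at root]
3. n1.key = 10  [S.acc * 3 - 53]
4. n1.pre = true  [S.hot > 24]
5. n1.mk = false  [S.acc == S.hot]
6. n2.acc = -2  [B.key - 12]
7. n2.hot = 26  [B.key * -2 + 46]
8. n3.live = false  [terminal]
9. n4.env = false  [terminal]
10. n5.pre = true  [terminal]
11. n2.live = "zr"  ["zr"]
12. n6.hot = 13  [B.key + 3]
13. n6.pre = true  [B.pre == true]
14. n6.key = 4  [B.key - 6]
15. n7.cnt = -4  [terminal]
16. n6.val = 17  [D.key * 2 + 9]
17. n1.idx = 6  [B.key - 4]
18. n8.key = -3  [S.acc * 2 - 45]
19. n8.pre = false  [B₀.idx > 6]
20. n8.mk = true  [true]
21. n10.sig = "wu"  [terminal]
22. n11.env = true  [terminal]
23. n12.cnt = 8  [terminal]
24. n9.mk = true  [e.env == true]
25. n9.off = 18  [len(c.sig) + 16]
26. n13.sig = "mq"  [terminal]
27. n8.idx = -2  [C.off * -2 + 34]
28. n14.env = true  [terminal]
29. n0.live = "zm"  ["zm"]

17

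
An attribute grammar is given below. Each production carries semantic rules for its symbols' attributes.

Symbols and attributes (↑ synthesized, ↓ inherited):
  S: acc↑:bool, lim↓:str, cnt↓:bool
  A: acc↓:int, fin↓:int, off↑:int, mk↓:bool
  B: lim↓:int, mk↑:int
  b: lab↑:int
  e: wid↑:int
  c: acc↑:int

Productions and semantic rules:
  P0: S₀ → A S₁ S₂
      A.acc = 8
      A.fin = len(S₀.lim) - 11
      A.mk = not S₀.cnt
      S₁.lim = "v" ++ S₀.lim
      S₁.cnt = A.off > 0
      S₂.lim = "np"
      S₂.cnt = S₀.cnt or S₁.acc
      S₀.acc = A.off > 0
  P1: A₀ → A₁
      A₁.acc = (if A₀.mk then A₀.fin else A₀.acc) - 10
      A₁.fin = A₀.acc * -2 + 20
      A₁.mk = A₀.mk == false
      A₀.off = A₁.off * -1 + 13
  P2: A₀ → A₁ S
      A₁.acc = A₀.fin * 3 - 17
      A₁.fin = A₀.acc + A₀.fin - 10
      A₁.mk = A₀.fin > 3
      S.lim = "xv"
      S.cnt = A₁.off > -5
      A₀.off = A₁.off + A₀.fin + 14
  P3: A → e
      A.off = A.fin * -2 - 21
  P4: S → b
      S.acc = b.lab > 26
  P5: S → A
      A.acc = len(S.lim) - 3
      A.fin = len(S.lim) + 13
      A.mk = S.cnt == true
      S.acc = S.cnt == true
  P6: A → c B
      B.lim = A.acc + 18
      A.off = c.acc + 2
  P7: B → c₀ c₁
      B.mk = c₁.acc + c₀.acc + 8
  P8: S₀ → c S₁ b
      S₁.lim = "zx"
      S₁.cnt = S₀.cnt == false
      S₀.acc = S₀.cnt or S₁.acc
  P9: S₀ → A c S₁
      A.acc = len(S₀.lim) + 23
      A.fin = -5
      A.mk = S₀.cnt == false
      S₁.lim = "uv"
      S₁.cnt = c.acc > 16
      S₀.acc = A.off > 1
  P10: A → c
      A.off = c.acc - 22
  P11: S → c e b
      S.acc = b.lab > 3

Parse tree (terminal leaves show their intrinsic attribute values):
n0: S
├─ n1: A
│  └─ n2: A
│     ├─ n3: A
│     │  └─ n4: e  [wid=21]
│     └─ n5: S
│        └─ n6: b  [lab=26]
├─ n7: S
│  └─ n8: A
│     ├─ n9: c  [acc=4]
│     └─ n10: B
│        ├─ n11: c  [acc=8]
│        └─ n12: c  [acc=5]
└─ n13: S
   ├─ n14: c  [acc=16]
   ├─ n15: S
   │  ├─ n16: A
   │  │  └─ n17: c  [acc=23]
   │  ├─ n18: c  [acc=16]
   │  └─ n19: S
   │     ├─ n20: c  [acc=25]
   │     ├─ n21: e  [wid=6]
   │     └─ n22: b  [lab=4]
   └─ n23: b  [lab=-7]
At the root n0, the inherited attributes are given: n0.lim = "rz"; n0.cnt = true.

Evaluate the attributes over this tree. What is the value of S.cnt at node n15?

1. n0.lim = "rz"  [given at root]
2. n0.cnt = true  [given at root]
3. n1.acc = 8  [8]
4. n1.fin = -9  [len(S₀.lim) - 11]
5. n1.mk = false  [not S₀.cnt]
6. n2.acc = -2  [(if A₀.mk then A₀.fin else A₀.acc) - 10]
7. n2.fin = 4  [A₀.acc * -2 + 20]
8. n2.mk = true  [A₀.mk == false]
9. n3.acc = -5  [A₀.fin * 3 - 17]
10. n3.fin = -8  [A₀.acc + A₀.fin - 10]
11. n3.mk = true  [A₀.fin > 3]
12. n4.wid = 21  [terminal]
13. n3.off = -5  [A.fin * -2 - 21]
14. n5.lim = "xv"  ["xv"]
15. n5.cnt = false  [A₁.off > -5]
16. n6.lab = 26  [terminal]
17. n5.acc = false  [b.lab > 26]
18. n2.off = 13  [A₁.off + A₀.fin + 14]
19. n1.off = 0  [A₁.off * -1 + 13]
20. n7.lim = "vrz"  ["v" ++ S₀.lim]
21. n7.cnt = false  [A.off > 0]
22. n8.acc = 0  [len(S.lim) - 3]
23. n8.fin = 16  [len(S.lim) + 13]
24. n8.mk = false  [S.cnt == true]
25. n9.acc = 4  [terminal]
26. n10.lim = 18  [A.acc + 18]
27. n11.acc = 8  [terminal]
28. n12.acc = 5  [terminal]
29. n10.mk = 21  [c₁.acc + c₀.acc + 8]
30. n8.off = 6  [c.acc + 2]
31. n7.acc = false  [S.cnt == true]
32. n13.lim = "np"  ["np"]
33. n13.cnt = true  [S₀.cnt or S₁.acc]
34. n14.acc = 16  [terminal]
35. n15.lim = "zx"  ["zx"]
36. n15.cnt = false  [S₀.cnt == false]
37. n16.acc = 25  [len(S₀.lim) + 23]
38. n16.fin = -5  [-5]
39. n16.mk = true  [S₀.cnt == false]
40. n17.acc = 23  [terminal]
41. n16.off = 1  [c.acc - 22]
42. n18.acc = 16  [terminal]
43. n19.lim = "uv"  ["uv"]
44. n19.cnt = false  [c.acc > 16]
45. n20.acc = 25  [terminal]
46. n21.wid = 6  [terminal]
47. n22.lab = 4  [terminal]
48. n19.acc = true  [b.lab > 3]
49. n15.acc = false  [A.off > 1]
50. n23.lab = -7  [terminal]
51. n13.acc = true  [S₀.cnt or S₁.acc]
52. n0.acc = false  [A.off > 0]

false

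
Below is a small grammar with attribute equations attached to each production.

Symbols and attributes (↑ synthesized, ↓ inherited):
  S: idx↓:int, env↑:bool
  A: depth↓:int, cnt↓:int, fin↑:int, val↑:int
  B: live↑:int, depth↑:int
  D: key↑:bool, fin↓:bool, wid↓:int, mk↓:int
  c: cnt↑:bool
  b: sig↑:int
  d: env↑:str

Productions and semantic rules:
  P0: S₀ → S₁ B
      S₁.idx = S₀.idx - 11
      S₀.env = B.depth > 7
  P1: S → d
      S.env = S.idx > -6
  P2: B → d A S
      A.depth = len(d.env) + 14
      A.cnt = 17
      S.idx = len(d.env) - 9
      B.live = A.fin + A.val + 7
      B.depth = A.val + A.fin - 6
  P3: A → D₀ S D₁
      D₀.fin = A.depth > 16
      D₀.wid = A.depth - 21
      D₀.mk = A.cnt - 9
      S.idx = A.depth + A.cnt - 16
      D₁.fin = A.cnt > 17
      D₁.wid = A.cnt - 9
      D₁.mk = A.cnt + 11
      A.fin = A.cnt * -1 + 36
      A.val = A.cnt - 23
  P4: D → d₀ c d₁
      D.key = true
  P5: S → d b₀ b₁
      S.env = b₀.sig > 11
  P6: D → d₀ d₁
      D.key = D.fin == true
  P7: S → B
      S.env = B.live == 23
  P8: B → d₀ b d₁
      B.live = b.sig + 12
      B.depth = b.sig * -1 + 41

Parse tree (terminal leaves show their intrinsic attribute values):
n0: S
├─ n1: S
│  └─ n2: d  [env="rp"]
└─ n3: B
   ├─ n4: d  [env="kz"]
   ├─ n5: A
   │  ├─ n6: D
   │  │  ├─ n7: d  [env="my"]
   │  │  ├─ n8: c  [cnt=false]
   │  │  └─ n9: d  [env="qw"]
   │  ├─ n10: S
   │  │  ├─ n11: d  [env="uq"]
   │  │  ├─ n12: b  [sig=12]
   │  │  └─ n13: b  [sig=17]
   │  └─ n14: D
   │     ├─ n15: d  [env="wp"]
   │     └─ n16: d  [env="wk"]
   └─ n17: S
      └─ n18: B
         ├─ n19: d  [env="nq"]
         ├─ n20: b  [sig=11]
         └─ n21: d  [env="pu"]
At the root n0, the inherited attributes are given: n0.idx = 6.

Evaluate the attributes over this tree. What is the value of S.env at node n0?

1. n0.idx = 6  [given at root]
2. n1.idx = -5  [S₀.idx - 11]
3. n2.env = "rp"  [terminal]
4. n1.env = true  [S.idx > -6]
5. n4.env = "kz"  [terminal]
6. n5.depth = 16  [len(d.env) + 14]
7. n5.cnt = 17  [17]
8. n6.fin = false  [A.depth > 16]
9. n6.wid = -5  [A.depth - 21]
10. n6.mk = 8  [A.cnt - 9]
11. n7.env = "my"  [terminal]
12. n8.cnt = false  [terminal]
13. n9.env = "qw"  [terminal]
14. n6.key = true  [true]
15. n10.idx = 17  [A.depth + A.cnt - 16]
16. n11.env = "uq"  [terminal]
17. n12.sig = 12  [terminal]
18. n13.sig = 17  [terminal]
19. n10.env = true  [b₀.sig > 11]
20. n14.fin = false  [A.cnt > 17]
21. n14.wid = 8  [A.cnt - 9]
22. n14.mk = 28  [A.cnt + 11]
23. n15.env = "wp"  [terminal]
24. n16.env = "wk"  [terminal]
25. n14.key = false  [D.fin == true]
26. n5.fin = 19  [A.cnt * -1 + 36]
27. n5.val = -6  [A.cnt - 23]
28. n17.idx = -7  [len(d.env) - 9]
29. n19.env = "nq"  [terminal]
30. n20.sig = 11  [terminal]
31. n21.env = "pu"  [terminal]
32. n18.live = 23  [b.sig + 12]
33. n18.depth = 30  [b.sig * -1 + 41]
34. n17.env = true  [B.live == 23]
35. n3.live = 20  [A.fin + A.val + 7]
36. n3.depth = 7  [A.val + A.fin - 6]
37. n0.env = false  [B.depth > 7]

false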